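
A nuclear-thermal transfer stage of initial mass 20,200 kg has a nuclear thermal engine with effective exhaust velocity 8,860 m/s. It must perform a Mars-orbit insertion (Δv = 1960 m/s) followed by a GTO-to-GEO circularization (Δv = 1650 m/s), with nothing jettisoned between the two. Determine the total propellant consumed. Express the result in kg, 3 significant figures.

total propellant consumed ≈ 6760 kg

After the first burn: m = 20200 × exp(−1960/8860.0) = 20200 × 0.80154 = 16,191.1 kg.
After the second burn: m = 16,191.1 × exp(−1650/8860.0) = 16,191.1 × 0.83008 = 13,439.9 kg.
Total propellant = m₀ − m_final = 20200 − 13,439.9 = 6,760.1 kg.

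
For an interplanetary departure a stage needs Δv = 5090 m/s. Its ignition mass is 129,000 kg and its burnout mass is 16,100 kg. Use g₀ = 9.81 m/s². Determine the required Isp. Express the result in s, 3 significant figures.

ln(m₀/m_f) = ln(129000/16100) = ln(8.012) = 2.0810.
v_e = Δv / ln(m₀/m_f) = 5090 / 2.0810 = 2445.9 m/s.
Isp = v_e / g₀ = 2445.9 / 9.81 = 249.3 s.

Isp ≈ 249 s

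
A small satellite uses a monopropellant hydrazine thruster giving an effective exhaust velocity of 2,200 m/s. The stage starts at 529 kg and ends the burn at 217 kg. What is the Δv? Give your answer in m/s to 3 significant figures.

Δv ≈ 1960 m/s

Using Δv = v_e ln(m₀/m_f): Δv = v_e · ln(m₀/m_f) = 2200.0 × ln(2.438) = 2200.0 × 0.8911 ≈ 1960.4 m/s.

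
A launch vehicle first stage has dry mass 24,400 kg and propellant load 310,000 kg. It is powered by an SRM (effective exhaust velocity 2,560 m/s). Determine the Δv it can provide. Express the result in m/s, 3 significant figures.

Δv ≈ 6700 m/s

m₀ = m_dry + m_prop = 24,400 + 310,000 = 334,400 kg.
Δv = v_e · ln(m₀/m_f) = 2560.0 × ln(13.7) = 2560.0 × 2.6178 ≈ 6701.5 m/s.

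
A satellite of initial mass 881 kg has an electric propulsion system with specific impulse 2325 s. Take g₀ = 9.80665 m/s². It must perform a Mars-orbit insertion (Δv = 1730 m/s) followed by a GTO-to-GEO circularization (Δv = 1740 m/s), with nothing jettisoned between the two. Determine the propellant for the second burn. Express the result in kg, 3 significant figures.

propellant for the second burn ≈ 60.0 kg

v_e = Isp · g₀ = 2325 × 9.80665 = 22800.5 m/s.
After the first burn: m = 881 × exp(−1730/22800.5) = 881 × 0.92693 = 816.625 kg.
After the second burn: m = 816.625 × exp(−1740/22800.5) = 816.625 × 0.92653 = 756.628 kg.
Second-burn propellant = 816.625 − 756.628 = 59.997 kg.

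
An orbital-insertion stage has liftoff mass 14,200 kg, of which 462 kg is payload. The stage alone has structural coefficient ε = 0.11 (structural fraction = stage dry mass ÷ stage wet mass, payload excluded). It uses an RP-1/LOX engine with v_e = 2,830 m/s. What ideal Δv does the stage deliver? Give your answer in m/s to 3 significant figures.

Δv ≈ 5590 m/s

Stage wet mass = m₀ − payload = 14,200 − 462 = 13,738 kg.
Stage dry mass = ε × stage wet mass = 0.11 × 13,738 = 1,511.18 kg.
Burnout mass m_f = stage dry + payload = 1,511.18 + 462 = 1,973.18 kg.
Δv = v_e · ln(14,200/1,973.18) = 2830.0 × ln(7.197) = 2830.0 × 1.9736 ≈ 5585 m/s.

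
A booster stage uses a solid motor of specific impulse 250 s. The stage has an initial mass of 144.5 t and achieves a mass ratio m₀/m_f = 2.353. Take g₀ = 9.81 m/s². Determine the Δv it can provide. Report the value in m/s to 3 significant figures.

v_e = Isp · g₀ = 250 × 9.81 = 2452.5 m/s.
Δv = v_e · ln(2.353) = 2452.5 × 0.8557 ≈ 2098.6 m/s.

Δv ≈ 2100 m/s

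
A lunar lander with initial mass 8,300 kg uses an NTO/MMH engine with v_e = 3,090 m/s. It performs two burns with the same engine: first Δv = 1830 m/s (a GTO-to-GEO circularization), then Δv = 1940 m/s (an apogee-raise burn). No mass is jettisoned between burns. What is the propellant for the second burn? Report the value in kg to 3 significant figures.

propellant for the second burn ≈ 2140 kg

After the first burn: m = 8300 × exp(−1830/3090.0) = 8300 × 0.55309 = 4,590.65 kg.
After the second burn: m = 4,590.65 × exp(−1940/3090.0) = 4,590.65 × 0.53375 = 2,450.26 kg.
Second-burn propellant = 4,590.65 − 2,450.26 = 2,140.39 kg.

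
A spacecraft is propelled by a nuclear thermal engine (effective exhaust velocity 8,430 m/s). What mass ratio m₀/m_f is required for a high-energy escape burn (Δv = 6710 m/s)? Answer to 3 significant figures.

mass ratio ≈ 2.22

By the Tsiolkovsky rocket equation, m₀/m_f = exp(Δv / v_e) = exp(6710 / 8430.0) = exp(0.7960) = 2.2166.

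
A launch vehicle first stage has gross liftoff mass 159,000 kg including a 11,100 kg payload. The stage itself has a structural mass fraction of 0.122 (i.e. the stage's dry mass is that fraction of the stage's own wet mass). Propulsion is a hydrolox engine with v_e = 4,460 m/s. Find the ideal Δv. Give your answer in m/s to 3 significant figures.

Δv ≈ 7570 m/s

Stage wet mass = m₀ − payload = 159,000 − 11,100 = 147,900 kg.
Stage dry mass = ε × stage wet mass = 0.122 × 147,900 = 18,043.8 kg.
Burnout mass m_f = stage dry + payload = 18,043.8 + 11,100 = 29,143.8 kg.
Using Δv = v_e ln(m₀/m_f): Δv = v_e · ln(159,000/29,143.8) = 4460.0 × ln(5.456) = 4460.0 × 1.6967 ≈ 7567 m/s.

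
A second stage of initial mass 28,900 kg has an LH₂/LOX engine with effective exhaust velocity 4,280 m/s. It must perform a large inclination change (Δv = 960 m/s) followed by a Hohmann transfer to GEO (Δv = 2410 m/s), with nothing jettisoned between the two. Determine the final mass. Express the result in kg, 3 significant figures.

final mass ≈ 13200 kg

After the first burn: m = 28900 × exp(−960/4280.0) = 28900 × 0.79908 = 23,093.4 kg.
After the second burn: m = 23,093.4 × exp(−2410/4280.0) = 23,093.4 × 0.56945 = 13,150.5 kg.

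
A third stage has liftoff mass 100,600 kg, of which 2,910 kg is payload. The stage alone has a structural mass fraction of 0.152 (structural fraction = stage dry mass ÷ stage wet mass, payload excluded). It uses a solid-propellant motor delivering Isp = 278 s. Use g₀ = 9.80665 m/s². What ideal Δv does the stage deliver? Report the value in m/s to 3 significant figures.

Stage wet mass = m₀ − payload = 100,600 − 2,910 = 97,690 kg.
Stage dry mass = ε × stage wet mass = 0.152 × 97,690 = 14,848.9 kg.
Burnout mass m_f = stage dry + payload = 14,848.9 + 2,910 = 17,758.9 kg.
v_e = Isp · g₀ = 278 × 9.80665 = 2726.2 m/s.
Δv = v_e · ln(100,600/17,758.9) = 2726.2 × ln(5.665) = 2726.2 × 1.7343 ≈ 4728 m/s.

Δv ≈ 4730 m/s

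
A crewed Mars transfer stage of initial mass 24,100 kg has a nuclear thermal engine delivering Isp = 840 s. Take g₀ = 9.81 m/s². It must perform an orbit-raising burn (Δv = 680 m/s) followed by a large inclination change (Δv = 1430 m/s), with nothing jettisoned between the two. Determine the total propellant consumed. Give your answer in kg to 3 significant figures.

v_e = Isp · g₀ = 840 × 9.81 = 8240.4 m/s.
After the first burn: m = 24100 × exp(−680/8240.4) = 24100 × 0.92079 = 22,191 kg.
After the second burn: m = 22,191 × exp(−1430/8240.4) = 22,191 × 0.84069 = 18,655.8 kg.
Total propellant = m₀ − m_final = 24100 − 18,655.8 = 5,444.2 kg.

total propellant consumed ≈ 5440 kg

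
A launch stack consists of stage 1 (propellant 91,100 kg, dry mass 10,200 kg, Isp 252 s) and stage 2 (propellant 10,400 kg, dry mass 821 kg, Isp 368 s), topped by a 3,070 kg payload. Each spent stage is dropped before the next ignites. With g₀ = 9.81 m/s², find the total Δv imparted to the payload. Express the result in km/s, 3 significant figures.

Ignition mass of stage 1 = 91,100+10,200 + 10,400+821 + 3,070 = 115,591 kg.
Stage 1: m₀ = 115,591 kg, m_f = 115,591 − 91,100 = 24,491 kg; Δv = 252×9.81×ln(4.72) = 2472.1×1.5518 ≈ 3836 m/s.
Stage 2: m₀ = 14,291 kg, m_f = 14,291 − 10,400 = 3,891 kg; Δv = 368×9.81×ln(3.673) = 3610.1×1.3010 ≈ 4697 m/s.
Total Δv = 3836 + 4697 = 8533 m/s.

Δv ≈ 8.53 km/s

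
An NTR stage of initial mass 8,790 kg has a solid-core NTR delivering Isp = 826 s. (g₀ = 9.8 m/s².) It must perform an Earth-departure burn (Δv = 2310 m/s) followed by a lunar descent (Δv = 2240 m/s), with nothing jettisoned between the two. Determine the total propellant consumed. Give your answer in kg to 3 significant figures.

v_e = Isp · g₀ = 826 × 9.8 = 8094.8 m/s.
After the first burn: m = 8790 × exp(−2310/8094.8) = 8790 × 0.75174 = 6,607.79 kg.
After the second burn: m = 6,607.79 × exp(−2240/8094.8) = 6,607.79 × 0.75827 = 5,010.49 kg.
Total propellant = m₀ − m_final = 8790 − 5,010.49 = 3,779.51 kg.

total propellant consumed ≈ 3780 kg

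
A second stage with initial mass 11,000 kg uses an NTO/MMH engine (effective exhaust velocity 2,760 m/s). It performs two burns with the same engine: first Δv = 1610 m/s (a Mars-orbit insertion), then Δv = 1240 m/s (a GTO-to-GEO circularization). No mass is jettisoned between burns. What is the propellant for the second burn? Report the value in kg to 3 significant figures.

After the first burn: m = 11000 × exp(−1610/2760.0) = 11000 × 0.55804 = 6,138.44 kg.
After the second burn: m = 6,138.44 × exp(−1240/2760.0) = 6,138.44 × 0.63809 = 3,916.88 kg.
Second-burn propellant = 6,138.44 − 3,916.88 = 2,221.56 kg.

propellant for the second burn ≈ 2220 kg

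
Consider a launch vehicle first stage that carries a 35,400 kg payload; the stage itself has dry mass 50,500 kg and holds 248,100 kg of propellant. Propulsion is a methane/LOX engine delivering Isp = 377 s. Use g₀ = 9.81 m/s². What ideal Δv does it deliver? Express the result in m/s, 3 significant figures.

Δv ≈ 5020 m/s

v_e = Isp · g₀ = 377 × 9.81 = 3698.4 m/s.
m₀ = payload + dry + propellant = 35,400 + 50,500 + 248,100 = 334,000 kg.
m_f = payload + dry = 35,400 + 50,500 = 85,900 kg.
Using Δv = v_e ln(m₀/m_f): Δv = v_e · ln(m₀/m_f) = 3698.4 × ln(3.888) = 3698.4 × 1.3580 ≈ 5022.2 m/s.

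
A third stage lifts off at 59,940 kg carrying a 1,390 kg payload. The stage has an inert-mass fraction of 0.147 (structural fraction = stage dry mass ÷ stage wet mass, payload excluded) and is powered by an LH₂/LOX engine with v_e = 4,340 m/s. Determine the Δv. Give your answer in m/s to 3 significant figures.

Δv ≈ 7770 m/s

Stage wet mass = m₀ − payload = 59,940 − 1,390 = 58,550 kg.
Stage dry mass = ε × stage wet mass = 0.147 × 58,550 = 8,606.85 kg.
Burnout mass m_f = stage dry + payload = 8,606.85 + 1,390 = 9,996.85 kg.
From the ideal rocket equation, Δv = v_e · ln(59,940/9,996.85) = 4340.0 × ln(5.996) = 4340.0 × 1.7911 ≈ 7773 m/s.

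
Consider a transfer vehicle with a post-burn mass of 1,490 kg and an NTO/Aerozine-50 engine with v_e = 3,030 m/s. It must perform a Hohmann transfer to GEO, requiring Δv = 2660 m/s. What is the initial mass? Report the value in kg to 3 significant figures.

Using Δv = v_e ln(m₀/m_f): m₀/m_f = exp(Δv / v_e) = exp(2660 / 3030.0) = exp(0.8779) = 2.4058.
m₀ = m_f × 2.4058 = 1,490 × 2.4058 = 3,584.64 kg.

initial mass ≈ 3580 kg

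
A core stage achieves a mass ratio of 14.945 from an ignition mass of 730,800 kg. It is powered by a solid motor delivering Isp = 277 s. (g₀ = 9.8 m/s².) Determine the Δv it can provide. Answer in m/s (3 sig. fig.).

Δv ≈ 7340 m/s

v_e = Isp · g₀ = 277 × 9.8 = 2714.6 m/s.
By the Tsiolkovsky rocket equation, Δv = v_e · ln(14.945) = 2714.6 × 2.7044 ≈ 7341.3 m/s.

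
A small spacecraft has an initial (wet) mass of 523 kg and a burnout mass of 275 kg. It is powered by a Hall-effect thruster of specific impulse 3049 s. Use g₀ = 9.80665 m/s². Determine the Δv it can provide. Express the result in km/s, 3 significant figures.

Δv ≈ 19.2 km/s

v_e = Isp · g₀ = 3049 × 9.80665 = 29900.5 m/s.
By the Tsiolkovsky rocket equation, Δv = v_e · ln(m₀/m_f) = 29900.5 × ln(1.902) = 29900.5 × 0.6428 ≈ 19220.3 m/s.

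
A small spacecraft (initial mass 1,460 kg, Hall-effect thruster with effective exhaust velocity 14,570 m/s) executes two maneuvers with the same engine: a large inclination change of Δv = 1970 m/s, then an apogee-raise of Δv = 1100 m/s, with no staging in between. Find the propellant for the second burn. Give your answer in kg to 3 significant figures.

propellant for the second burn ≈ 92.7 kg

After the first burn: m = 1460 × exp(−1970/14570.0) = 1460 × 0.87353 = 1,275.35 kg.
After the second burn: m = 1,275.35 × exp(−1100/14570.0) = 1,275.35 × 0.92728 = 1,182.61 kg.
Second-burn propellant = 1,275.35 − 1,182.61 = 92.74 kg.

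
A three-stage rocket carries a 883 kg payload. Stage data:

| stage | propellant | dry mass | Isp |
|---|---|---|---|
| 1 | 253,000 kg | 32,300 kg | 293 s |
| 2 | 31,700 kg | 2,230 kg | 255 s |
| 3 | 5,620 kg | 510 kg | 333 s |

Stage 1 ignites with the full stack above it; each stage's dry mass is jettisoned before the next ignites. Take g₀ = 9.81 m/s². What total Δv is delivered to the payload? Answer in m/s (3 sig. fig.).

Ignition mass of stage 1 = 253,000+32,300 + 31,700+2,230 + 5,620+510 + 883 = 326,243 kg.
Stage 1: m₀ = 326,243 kg, m_f = 326,243 − 253,000 = 73,243 kg; Δv = 293×9.81×ln(4.454) = 2874.3×1.4939 ≈ 4294 m/s.
Stage 2: m₀ = 40,943 kg, m_f = 40,943 − 31,700 = 9,243 kg; Δv = 255×9.81×ln(4.43) = 2501.6×1.4883 ≈ 3723 m/s.
Stage 3: m₀ = 7,013 kg, m_f = 7,013 − 5,620 = 1,393 kg; Δv = 333×9.81×ln(5.034) = 3266.7×1.6163 ≈ 5280 m/s.
Total Δv = 4294 + 3723 + 5280 = 13297 m/s.

Δv ≈ 13300 m/s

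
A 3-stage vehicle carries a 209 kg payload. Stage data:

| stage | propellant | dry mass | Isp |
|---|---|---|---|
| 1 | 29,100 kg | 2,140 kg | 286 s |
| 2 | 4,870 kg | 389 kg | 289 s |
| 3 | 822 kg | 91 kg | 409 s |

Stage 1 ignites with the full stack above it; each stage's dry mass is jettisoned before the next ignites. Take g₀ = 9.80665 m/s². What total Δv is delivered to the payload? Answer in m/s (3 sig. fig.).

Δv ≈ 13500 m/s

Ignition mass of stage 1 = 29,100+2,140 + 4,870+389 + 822+91 + 209 = 37,621 kg.
Stage 1: m₀ = 37,621 kg, m_f = 37,621 − 29,100 = 8,521 kg; Δv = 286×9.80665×ln(4.415) = 2804.7×1.4850 ≈ 4165 m/s.
Stage 2: m₀ = 6,381 kg, m_f = 6,381 − 4,870 = 1,511 kg; Δv = 289×9.80665×ln(4.223) = 2834.1×1.4406 ≈ 4083 m/s.
Stage 3: m₀ = 1,122 kg, m_f = 1,122 − 822 = 300 kg; Δv = 409×9.80665×ln(3.74) = 4010.9×1.3191 ≈ 5291 m/s.
Total Δv = 4165 + 4083 + 5291 = 13539 m/s.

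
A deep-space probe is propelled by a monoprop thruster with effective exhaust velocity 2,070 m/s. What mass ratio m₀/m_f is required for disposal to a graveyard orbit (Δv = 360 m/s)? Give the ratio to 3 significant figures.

m₀/m_f = exp(Δv / v_e) = exp(360 / 2070.0) = exp(0.1739) = 1.1900.

mass ratio ≈ 1.19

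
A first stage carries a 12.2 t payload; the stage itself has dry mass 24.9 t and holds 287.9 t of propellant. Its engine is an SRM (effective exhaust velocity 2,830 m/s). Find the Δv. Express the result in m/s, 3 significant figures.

m₀ = payload + dry + propellant = 12.2 + 24.9 + 287.9 = 325 t.
m_f = payload + dry = 12.2 + 24.9 = 37.1 t.
Δv = v_e · ln(m₀/m_f) = 2830.0 × ln(8.76) = 2830.0 × 2.1702 ≈ 6141.7 m/s.

Δv ≈ 6140 m/s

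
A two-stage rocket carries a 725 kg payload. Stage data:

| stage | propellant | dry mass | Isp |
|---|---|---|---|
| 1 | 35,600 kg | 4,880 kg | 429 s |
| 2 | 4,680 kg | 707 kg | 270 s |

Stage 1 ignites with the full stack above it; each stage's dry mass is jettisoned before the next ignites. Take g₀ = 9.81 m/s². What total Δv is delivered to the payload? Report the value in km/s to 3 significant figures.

Ignition mass of stage 1 = 35,600+4,880 + 4,680+707 + 725 = 46,592 kg.
Stage 1: m₀ = 46,592 kg, m_f = 46,592 − 35,600 = 10,992 kg; Δv = 429×9.81×ln(4.239) = 4208.5×1.4443 ≈ 6078 m/s.
Stage 2: m₀ = 6,112 kg, m_f = 6,112 − 4,680 = 1,432 kg; Δv = 270×9.81×ln(4.268) = 2648.7×1.4512 ≈ 3844 m/s.
Total Δv = 6078 + 3844 = 9922 m/s.

Δv ≈ 9.92 km/s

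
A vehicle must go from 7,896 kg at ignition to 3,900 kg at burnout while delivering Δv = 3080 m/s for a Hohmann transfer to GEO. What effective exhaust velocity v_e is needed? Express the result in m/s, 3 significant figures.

v_e ≈ 4370 m/s

ln(m₀/m_f) = ln(7896/3900) = ln(2.025) = 0.7054.
Using Δv = v_e ln(m₀/m_f): v_e = Δv / ln(m₀/m_f) = 3080 / 0.7054 = 4366.4 m/s.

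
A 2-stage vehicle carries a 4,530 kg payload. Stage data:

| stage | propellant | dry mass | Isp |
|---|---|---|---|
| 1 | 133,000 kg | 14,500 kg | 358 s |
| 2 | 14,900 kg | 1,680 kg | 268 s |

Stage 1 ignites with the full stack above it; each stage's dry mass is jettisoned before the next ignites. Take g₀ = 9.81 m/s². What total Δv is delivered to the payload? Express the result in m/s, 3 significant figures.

Ignition mass of stage 1 = 133,000+14,500 + 14,900+1,680 + 4,530 = 168,610 kg.
Stage 1: m₀ = 168,610 kg, m_f = 168,610 − 133,000 = 35,610 kg; Δv = 358×9.81×ln(4.735) = 3512.0×1.5550 ≈ 5461 m/s.
Stage 2: m₀ = 21,110 kg, m_f = 21,110 − 14,900 = 6,210 kg; Δv = 268×9.81×ln(3.399) = 2629.1×1.2236 ≈ 3217 m/s.
Total Δv = 5461 + 3217 = 8678 m/s.

Δv ≈ 8680 m/s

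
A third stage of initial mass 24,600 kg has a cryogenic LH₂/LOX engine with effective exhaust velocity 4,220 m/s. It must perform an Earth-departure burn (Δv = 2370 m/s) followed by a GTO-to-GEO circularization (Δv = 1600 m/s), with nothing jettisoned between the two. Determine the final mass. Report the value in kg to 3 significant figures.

final mass ≈ 9600 kg

After the first burn: m = 24600 × exp(−2370/4220.0) = 24600 × 0.57029 = 14,029.1 kg.
After the second burn: m = 14,029.1 × exp(−1600/4220.0) = 14,029.1 × 0.68445 = 9,602.22 kg.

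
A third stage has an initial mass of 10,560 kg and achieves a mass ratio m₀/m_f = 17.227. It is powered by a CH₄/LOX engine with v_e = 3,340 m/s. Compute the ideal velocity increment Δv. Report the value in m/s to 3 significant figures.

Δv = v_e · ln(17.227) = 3340.0 × 2.8465 ≈ 9507.2 m/s.

Δv ≈ 9510 m/s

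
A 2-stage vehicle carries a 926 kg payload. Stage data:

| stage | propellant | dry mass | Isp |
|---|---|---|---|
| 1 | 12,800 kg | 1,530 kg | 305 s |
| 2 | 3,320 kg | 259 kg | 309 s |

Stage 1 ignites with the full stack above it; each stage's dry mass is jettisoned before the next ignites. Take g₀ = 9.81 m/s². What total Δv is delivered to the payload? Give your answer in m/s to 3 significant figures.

Ignition mass of stage 1 = 12,800+1,530 + 3,320+259 + 926 = 18,835 kg.
Stage 1: m₀ = 18,835 kg, m_f = 18,835 − 12,800 = 6,035 kg; Δv = 305×9.81×ln(3.121) = 2992.1×1.1381 ≈ 3405 m/s.
Stage 2: m₀ = 4,505 kg, m_f = 4,505 − 3,320 = 1,185 kg; Δv = 309×9.81×ln(3.802) = 3031.3×1.3354 ≈ 4048 m/s.
Total Δv = 3405 + 4048 = 7453 m/s.

Δv ≈ 7450 m/s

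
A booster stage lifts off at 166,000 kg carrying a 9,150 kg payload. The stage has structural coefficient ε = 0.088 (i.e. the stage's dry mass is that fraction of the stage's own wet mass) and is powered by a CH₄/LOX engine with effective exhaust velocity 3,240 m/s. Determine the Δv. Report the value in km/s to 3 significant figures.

Stage wet mass = m₀ − payload = 166,000 − 9,150 = 156,850 kg.
Stage dry mass = ε × stage wet mass = 0.088 × 156,850 = 13,802.8 kg.
Burnout mass m_f = stage dry + payload = 13,802.8 + 9,150 = 22,952.8 kg.
Δv = v_e · ln(166,000/22,952.8) = 3240.0 × ln(7.232) = 3240.0 × 1.9785 ≈ 6410 m/s.

Δv ≈ 6.41 km/s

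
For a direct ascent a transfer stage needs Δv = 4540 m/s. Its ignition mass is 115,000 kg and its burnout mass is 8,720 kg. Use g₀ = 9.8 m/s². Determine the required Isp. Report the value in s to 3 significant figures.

Isp ≈ 180 s

ln(m₀/m_f) = ln(115000/8720) = ln(13.19) = 2.5793.
v_e = Δv / ln(m₀/m_f) = 4540 / 2.5793 = 1760.2 m/s.
Isp = v_e / g₀ = 1760.2 / 9.8 = 179.6 s.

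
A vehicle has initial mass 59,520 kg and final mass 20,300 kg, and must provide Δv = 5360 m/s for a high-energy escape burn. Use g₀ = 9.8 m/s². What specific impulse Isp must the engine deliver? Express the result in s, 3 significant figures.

Isp ≈ 508 s

ln(m₀/m_f) = ln(59520/20300) = ln(2.932) = 1.0757.
v_e = Δv / ln(m₀/m_f) = 5360 / 1.0757 = 4982.8 m/s.
Isp = v_e / g₀ = 4982.8 / 9.8 = 508.5 s.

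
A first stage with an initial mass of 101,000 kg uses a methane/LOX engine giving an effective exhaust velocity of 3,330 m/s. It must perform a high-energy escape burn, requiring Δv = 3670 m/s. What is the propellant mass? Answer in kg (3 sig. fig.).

propellant mass ≈ 67500 kg

m₀/m_f = exp(Δv / v_e) = exp(3670 / 3330.0) = exp(1.1021) = 3.0105.
m_f = 101,000 / 3.0105 = 33,549.2 kg, so propellant = m₀ − m_f = 101,000 − 33,549.2 = 67,450.8 kg.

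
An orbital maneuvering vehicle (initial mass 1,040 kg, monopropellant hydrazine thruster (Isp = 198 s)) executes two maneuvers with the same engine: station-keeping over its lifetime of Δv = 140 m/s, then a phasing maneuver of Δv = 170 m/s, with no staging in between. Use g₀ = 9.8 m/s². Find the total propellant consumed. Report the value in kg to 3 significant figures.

total propellant consumed ≈ 154 kg

v_e = Isp · g₀ = 198 × 9.8 = 1940.4 m/s.
After the first burn: m = 1040 × exp(−140/1940.4) = 1040 × 0.93039 = 967.606 kg.
After the second burn: m = 967.606 × exp(−170/1940.4) = 967.606 × 0.91612 = 886.443 kg.
Total propellant = m₀ − m_final = 1040 − 886.443 = 153.557 kg.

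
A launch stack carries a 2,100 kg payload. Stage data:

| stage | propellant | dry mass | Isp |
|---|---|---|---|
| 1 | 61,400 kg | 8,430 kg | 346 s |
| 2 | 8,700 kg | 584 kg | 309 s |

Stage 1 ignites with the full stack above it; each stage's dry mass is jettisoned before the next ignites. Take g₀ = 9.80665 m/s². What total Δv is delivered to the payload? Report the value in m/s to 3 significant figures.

Δv ≈ 9170 m/s

Ignition mass of stage 1 = 61,400+8,430 + 8,700+584 + 2,100 = 81,214 kg.
Stage 1: m₀ = 81,214 kg, m_f = 81,214 − 61,400 = 19,814 kg; Δv = 346×9.80665×ln(4.099) = 3393.1×1.4107 ≈ 4787 m/s.
Stage 2: m₀ = 11,384 kg, m_f = 11,384 − 8,700 = 2,684 kg; Δv = 309×9.80665×ln(4.241) = 3030.3×1.4449 ≈ 4378 m/s.
Total Δv = 4787 + 4378 = 9165 m/s.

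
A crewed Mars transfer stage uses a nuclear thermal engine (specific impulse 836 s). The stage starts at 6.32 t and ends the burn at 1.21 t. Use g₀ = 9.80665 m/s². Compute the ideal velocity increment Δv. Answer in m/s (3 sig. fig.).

Δv ≈ 13600 m/s

v_e = Isp · g₀ = 836 × 9.80665 = 8198.4 m/s.
Δv = v_e · ln(m₀/m_f) = 8198.4 × ln(5.223) = 8198.4 × 1.6531 ≈ 13552.7 m/s.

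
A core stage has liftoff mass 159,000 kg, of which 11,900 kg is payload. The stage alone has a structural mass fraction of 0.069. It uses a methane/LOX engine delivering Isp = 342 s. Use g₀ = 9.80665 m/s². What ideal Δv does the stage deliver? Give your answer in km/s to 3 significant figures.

Stage wet mass = m₀ − payload = 159,000 − 11,900 = 147,100 kg.
Stage dry mass = ε × stage wet mass = 0.069 × 147,100 = 10,149.9 kg.
Burnout mass m_f = stage dry + payload = 10,149.9 + 11,900 = 22,049.9 kg.
v_e = Isp · g₀ = 342 × 9.80665 = 3353.9 m/s.
Rocket equation: Δv = v_e · ln(159,000/22,049.9) = 3353.9 × ln(7.211) = 3353.9 × 1.9756 ≈ 6626 m/s.

Δv ≈ 6.63 km/s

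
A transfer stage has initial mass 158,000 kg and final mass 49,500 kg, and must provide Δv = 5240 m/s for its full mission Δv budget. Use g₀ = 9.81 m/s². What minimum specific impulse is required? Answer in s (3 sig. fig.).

ln(m₀/m_f) = ln(158000/49500) = ln(3.192) = 1.1606.
v_e = Δv / ln(m₀/m_f) = 5240 / 1.1606 = 4514.8 m/s.
Isp = v_e / g₀ = 4514.8 / 9.81 = 460.2 s.

Isp ≈ 460 s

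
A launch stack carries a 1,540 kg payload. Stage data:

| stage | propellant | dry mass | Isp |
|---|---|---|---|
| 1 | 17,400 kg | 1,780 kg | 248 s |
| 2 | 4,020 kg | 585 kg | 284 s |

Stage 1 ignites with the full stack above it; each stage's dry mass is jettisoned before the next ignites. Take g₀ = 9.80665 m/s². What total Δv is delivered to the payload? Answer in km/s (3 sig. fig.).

Ignition mass of stage 1 = 17,400+1,780 + 4,020+585 + 1,540 = 25,325 kg.
Stage 1: m₀ = 25,325 kg, m_f = 25,325 − 17,400 = 7,925 kg; Δv = 248×9.80665×ln(3.196) = 2432.0×1.1618 ≈ 2825 m/s.
Stage 2: m₀ = 6,145 kg, m_f = 6,145 − 4,020 = 2,125 kg; Δv = 284×9.80665×ln(2.892) = 2785.1×1.0619 ≈ 2957 m/s.
Total Δv = 2825 + 2957 = 5782 m/s.

Δv ≈ 5.78 km/s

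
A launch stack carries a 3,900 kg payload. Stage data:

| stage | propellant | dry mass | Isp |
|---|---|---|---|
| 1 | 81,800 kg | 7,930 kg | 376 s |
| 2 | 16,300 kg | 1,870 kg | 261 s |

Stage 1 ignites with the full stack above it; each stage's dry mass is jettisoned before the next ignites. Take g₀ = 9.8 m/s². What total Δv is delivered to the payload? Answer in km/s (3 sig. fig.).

Ignition mass of stage 1 = 81,800+7,930 + 16,300+1,870 + 3,900 = 111,800 kg.
Stage 1: m₀ = 111,800 kg, m_f = 111,800 − 81,800 = 30,000 kg; Δv = 376×9.8×ln(3.727) = 3684.8×1.3155 ≈ 4847 m/s.
Stage 2: m₀ = 22,070 kg, m_f = 22,070 − 16,300 = 5,770 kg; Δv = 261×9.8×ln(3.825) = 2557.8×1.3415 ≈ 3431 m/s.
Total Δv = 4847 + 3431 = 8278 m/s.

Δv ≈ 8.28 km/s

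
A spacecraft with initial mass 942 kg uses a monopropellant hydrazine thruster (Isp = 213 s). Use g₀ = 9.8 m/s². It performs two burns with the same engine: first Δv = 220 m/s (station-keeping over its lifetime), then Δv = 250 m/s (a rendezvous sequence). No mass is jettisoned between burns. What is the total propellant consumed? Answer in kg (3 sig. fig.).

total propellant consumed ≈ 190 kg

v_e = Isp · g₀ = 213 × 9.8 = 2087.4 m/s.
After the first burn: m = 942 × exp(−220/2087.4) = 942 × 0.89997 = 847.772 kg.
After the second burn: m = 847.772 × exp(−250/2087.4) = 847.772 × 0.88713 = 752.084 kg.
Total propellant = m₀ − m_final = 942 − 752.084 = 189.916 kg.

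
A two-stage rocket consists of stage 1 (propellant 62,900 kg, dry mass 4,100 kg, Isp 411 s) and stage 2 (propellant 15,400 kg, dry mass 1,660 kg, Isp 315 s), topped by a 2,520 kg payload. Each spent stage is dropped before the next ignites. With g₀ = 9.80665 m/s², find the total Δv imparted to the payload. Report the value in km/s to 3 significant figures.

Ignition mass of stage 1 = 62,900+4,100 + 15,400+1,660 + 2,520 = 86,580 kg.
Stage 1: m₀ = 86,580 kg, m_f = 86,580 − 62,900 = 23,680 kg; Δv = 411×9.80665×ln(3.656) = 4030.5×1.2964 ≈ 5225 m/s.
Stage 2: m₀ = 19,580 kg, m_f = 19,580 − 15,400 = 4,180 kg; Δv = 315×9.80665×ln(4.684) = 3089.1×1.5442 ≈ 4770 m/s.
Total Δv = 5225 + 4770 = 9995 m/s.

Δv ≈ 10.0 km/s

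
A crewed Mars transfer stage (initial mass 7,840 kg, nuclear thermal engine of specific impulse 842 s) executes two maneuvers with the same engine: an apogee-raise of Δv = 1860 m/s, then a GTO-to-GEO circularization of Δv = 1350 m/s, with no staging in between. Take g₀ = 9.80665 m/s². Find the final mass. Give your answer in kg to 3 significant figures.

final mass ≈ 5310 kg

v_e = Isp · g₀ = 842 × 9.80665 = 8257.2 m/s.
After the first burn: m = 7840 × exp(−1860/8257.2) = 7840 × 0.79831 = 6,258.75 kg.
After the second burn: m = 6,258.75 × exp(−1350/8257.2) = 6,258.75 × 0.84917 = 5,314.74 kg.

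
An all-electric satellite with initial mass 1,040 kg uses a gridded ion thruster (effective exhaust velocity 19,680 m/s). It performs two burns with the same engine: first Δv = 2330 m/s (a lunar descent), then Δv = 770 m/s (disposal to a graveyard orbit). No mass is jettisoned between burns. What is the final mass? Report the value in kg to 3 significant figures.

final mass ≈ 888 kg

After the first burn: m = 1040 × exp(−2330/19680.0) = 1040 × 0.88835 = 923.884 kg.
After the second burn: m = 923.884 × exp(−770/19680.0) = 923.884 × 0.96163 = 888.435 kg.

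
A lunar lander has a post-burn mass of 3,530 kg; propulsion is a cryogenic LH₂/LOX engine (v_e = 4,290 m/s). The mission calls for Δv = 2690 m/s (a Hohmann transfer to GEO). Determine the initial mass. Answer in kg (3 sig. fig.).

Using Δv = v_e ln(m₀/m_f): m₀/m_f = exp(Δv / v_e) = exp(2690 / 4290.0) = exp(0.6270) = 1.8721.
m₀ = m_f × 1.8721 = 3,530 × 1.8721 = 6,608.51 kg.

initial mass ≈ 6610 kg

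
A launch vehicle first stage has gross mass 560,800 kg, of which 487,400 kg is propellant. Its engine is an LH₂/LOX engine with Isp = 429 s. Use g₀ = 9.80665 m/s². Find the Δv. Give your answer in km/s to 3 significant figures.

v_e = Isp · g₀ = 429 × 9.80665 = 4207.1 m/s.
m_f = m₀ − m_prop = 560,800 − 487,400 = 73,400 kg.
From the ideal rocket equation, Δv = v_e · ln(m₀/m_f) = 4207.1 × ln(7.64) = 4207.1 × 2.0334 ≈ 8554.8 m/s.

Δv ≈ 8.55 km/s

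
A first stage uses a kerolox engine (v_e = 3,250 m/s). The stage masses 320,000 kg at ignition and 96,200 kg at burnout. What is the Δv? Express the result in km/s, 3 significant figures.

Δv ≈ 3.91 km/s

From the ideal rocket equation, Δv = v_e · ln(m₀/m_f) = 3250.0 × ln(3.326) = 3250.0 × 1.2019 ≈ 3906.1 m/s.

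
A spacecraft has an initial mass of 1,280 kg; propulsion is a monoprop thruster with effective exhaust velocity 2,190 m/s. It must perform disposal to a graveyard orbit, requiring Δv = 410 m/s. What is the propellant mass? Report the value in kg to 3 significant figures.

propellant mass ≈ 219 kg

m₀/m_f = exp(Δv / v_e) = exp(410 / 2190.0) = exp(0.1872) = 1.2059.
m_f = 1,280 / 1.2059 = 1,061.45 kg, so propellant = m₀ − m_f = 1,280 − 1,061.45 = 218.55 kg.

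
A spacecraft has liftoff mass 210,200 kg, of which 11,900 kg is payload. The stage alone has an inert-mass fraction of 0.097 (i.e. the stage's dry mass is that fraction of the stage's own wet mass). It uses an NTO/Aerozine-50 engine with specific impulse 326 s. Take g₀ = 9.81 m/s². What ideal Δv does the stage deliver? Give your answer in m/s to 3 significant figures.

Stage wet mass = m₀ − payload = 210,200 − 11,900 = 198,300 kg.
Stage dry mass = ε × stage wet mass = 0.097 × 198,300 = 19,235.1 kg.
Burnout mass m_f = stage dry + payload = 19,235.1 + 11,900 = 31,135.1 kg.
v_e = Isp · g₀ = 326 × 9.81 = 3198.1 m/s.
Δv = v_e · ln(210,200/31,135.1) = 3198.1 × ln(6.751) = 3198.1 × 1.9097 ≈ 6107 m/s.

Δv ≈ 6110 m/s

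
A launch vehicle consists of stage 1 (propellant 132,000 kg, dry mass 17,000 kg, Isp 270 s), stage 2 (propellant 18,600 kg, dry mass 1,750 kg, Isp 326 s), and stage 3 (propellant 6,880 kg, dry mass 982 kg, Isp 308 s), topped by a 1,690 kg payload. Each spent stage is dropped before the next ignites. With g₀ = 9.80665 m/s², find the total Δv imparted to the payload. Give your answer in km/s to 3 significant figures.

Δv ≈ 10.5 km/s

Ignition mass of stage 1 = 132,000+17,000 + 18,600+1,750 + 6,880+982 + 1,690 = 178,902 kg.
Stage 1: m₀ = 178,902 kg, m_f = 178,902 − 132,000 = 46,902 kg; Δv = 270×9.80665×ln(3.814) = 2647.8×1.3388 ≈ 3545 m/s.
Stage 2: m₀ = 29,902 kg, m_f = 29,902 − 18,600 = 11,302 kg; Δv = 326×9.80665×ln(2.646) = 3197.0×0.9729 ≈ 3110 m/s.
Stage 3: m₀ = 9,552 kg, m_f = 9,552 − 6,880 = 2,672 kg; Δv = 308×9.80665×ln(3.575) = 3020.4×1.2739 ≈ 3848 m/s.
Total Δv = 3545 + 3110 + 3848 = 10503 m/s.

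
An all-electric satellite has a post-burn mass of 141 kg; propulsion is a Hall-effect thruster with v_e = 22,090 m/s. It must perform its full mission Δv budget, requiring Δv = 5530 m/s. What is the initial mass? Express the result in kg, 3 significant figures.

Using Δv = v_e ln(m₀/m_f): m₀/m_f = exp(Δv / v_e) = exp(5530 / 22090.0) = exp(0.2503) = 1.2845.
m₀ = m_f × 1.2845 = 141 × 1.2845 = 181.115 kg.

initial mass ≈ 181 kg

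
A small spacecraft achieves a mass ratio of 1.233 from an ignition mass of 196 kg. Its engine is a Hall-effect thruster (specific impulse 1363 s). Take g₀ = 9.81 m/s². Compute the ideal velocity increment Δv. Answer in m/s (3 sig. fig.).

Δv ≈ 2800 m/s

v_e = Isp · g₀ = 1363 × 9.81 = 13371.0 m/s.
From the ideal rocket equation, Δv = v_e · ln(1.233) = 13371.0 × 0.2095 ≈ 2800.6 m/s.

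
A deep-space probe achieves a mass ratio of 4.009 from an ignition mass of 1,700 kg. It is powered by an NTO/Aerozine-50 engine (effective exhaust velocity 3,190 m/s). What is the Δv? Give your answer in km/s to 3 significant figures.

Δv ≈ 4.43 km/s

By the Tsiolkovsky rocket equation, Δv = v_e · ln(4.009) = 3190.0 × 1.3885 ≈ 4429.4 m/s.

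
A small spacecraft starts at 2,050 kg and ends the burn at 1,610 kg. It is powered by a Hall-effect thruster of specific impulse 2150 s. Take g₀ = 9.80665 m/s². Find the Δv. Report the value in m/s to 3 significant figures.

Δv ≈ 5090 m/s

v_e = Isp · g₀ = 2150 × 9.80665 = 21084.3 m/s.
Δv = v_e · ln(m₀/m_f) = 21084.3 × ln(1.273) = 21084.3 × 0.2416 ≈ 5094.1 m/s.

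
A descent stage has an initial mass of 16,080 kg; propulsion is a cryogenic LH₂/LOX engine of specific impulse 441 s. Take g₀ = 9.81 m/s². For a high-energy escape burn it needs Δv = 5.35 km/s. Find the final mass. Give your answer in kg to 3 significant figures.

final mass ≈ 4670 kg

v_e = Isp · g₀ = 441 × 9.81 = 4326.2 m/s.
Using Δv = v_e ln(m₀/m_f): m₀/m_f = exp(Δv / v_e) = exp(5350 / 4326.2) = exp(1.2366) = 3.4441.
m_f = m₀ / 3.4441 = 16,080 / 3.4441 = 4,668.85 kg.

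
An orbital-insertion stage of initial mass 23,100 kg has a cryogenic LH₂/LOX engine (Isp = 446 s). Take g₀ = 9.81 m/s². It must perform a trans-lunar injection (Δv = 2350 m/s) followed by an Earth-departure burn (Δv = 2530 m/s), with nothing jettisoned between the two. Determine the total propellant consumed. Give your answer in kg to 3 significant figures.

total propellant consumed ≈ 15500 kg

v_e = Isp · g₀ = 446 × 9.81 = 4375.3 m/s.
After the first burn: m = 23100 × exp(−2350/4375.3) = 23100 × 0.58443 = 13,500.3 kg.
After the second burn: m = 13,500.3 × exp(−2530/4375.3) = 13,500.3 × 0.56088 = 7,572.05 kg.
Total propellant = m₀ − m_final = 23100 − 7,572.05 = 15,527.95 kg.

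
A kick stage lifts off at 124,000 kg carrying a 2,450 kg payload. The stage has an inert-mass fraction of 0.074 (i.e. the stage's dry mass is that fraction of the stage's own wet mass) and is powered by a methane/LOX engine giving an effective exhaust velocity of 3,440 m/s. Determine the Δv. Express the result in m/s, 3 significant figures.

Δv ≈ 8200 m/s

Stage wet mass = m₀ − payload = 124,000 − 2,450 = 121,550 kg.
Stage dry mass = ε × stage wet mass = 0.074 × 121,550 = 8,994.7 kg.
Burnout mass m_f = stage dry + payload = 8,994.7 + 2,450 = 11,444.7 kg.
Δv = v_e · ln(124,000/11,444.7) = 3440.0 × ln(10.83) = 3440.0 × 2.3828 ≈ 8197 m/s.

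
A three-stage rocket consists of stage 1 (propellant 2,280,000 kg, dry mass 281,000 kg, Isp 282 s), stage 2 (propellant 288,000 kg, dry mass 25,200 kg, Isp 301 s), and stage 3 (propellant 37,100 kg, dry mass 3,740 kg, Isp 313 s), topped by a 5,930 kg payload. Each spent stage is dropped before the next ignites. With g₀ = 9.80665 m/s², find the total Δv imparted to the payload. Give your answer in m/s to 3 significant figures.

Δv ≈ 13800 m/s

Ignition mass of stage 1 = 2,280,000+281,000 + 288,000+25,200 + 37,100+3,740 + 5,930 = 2,920,970 kg.
Stage 1: m₀ = 2,920,970 kg, m_f = 2,920,970 − 2,280,000 = 640,970 kg; Δv = 282×9.80665×ln(4.557) = 2765.5×1.5167 ≈ 4194 m/s.
Stage 2: m₀ = 359,970 kg, m_f = 359,970 − 288,000 = 71,970 kg; Δv = 301×9.80665×ln(5.002) = 2951.8×1.6098 ≈ 4752 m/s.
Stage 3: m₀ = 46,770 kg, m_f = 46,770 − 37,100 = 9,670 kg; Δv = 313×9.80665×ln(4.837) = 3069.5×1.5762 ≈ 4838 m/s.
Total Δv = 4194 + 4752 + 4838 = 13784 m/s.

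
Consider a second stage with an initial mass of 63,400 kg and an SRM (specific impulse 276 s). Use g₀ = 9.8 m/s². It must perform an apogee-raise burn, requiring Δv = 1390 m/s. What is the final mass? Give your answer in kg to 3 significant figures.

v_e = Isp · g₀ = 276 × 9.8 = 2704.8 m/s.
Using Δv = v_e ln(m₀/m_f): m₀/m_f = exp(Δv / v_e) = exp(1390 / 2704.8) = exp(0.5139) = 1.6718.
m_f = m₀ / 1.6718 = 63,400 / 1.6718 = 37,923.2 kg.

final mass ≈ 37900 kg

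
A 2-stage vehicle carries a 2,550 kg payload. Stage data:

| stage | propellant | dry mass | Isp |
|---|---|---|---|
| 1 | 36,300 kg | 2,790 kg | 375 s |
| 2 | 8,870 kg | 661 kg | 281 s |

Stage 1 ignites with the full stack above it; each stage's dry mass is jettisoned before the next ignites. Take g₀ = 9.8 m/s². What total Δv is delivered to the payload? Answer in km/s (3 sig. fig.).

Ignition mass of stage 1 = 36,300+2,790 + 8,870+661 + 2,550 = 51,171 kg.
Stage 1: m₀ = 51,171 kg, m_f = 51,171 − 36,300 = 14,871 kg; Δv = 375×9.8×ln(3.441) = 3675.0×1.2358 ≈ 4541 m/s.
Stage 2: m₀ = 12,081 kg, m_f = 12,081 − 8,870 = 3,211 kg; Δv = 281×9.8×ln(3.762) = 2753.8×1.3251 ≈ 3649 m/s.
Total Δv = 4541 + 3649 = 8190 m/s.

Δv ≈ 8.19 km/s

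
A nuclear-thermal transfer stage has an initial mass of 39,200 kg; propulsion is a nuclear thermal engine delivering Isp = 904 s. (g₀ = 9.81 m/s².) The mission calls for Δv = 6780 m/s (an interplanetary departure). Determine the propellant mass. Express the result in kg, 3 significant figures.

v_e = Isp · g₀ = 904 × 9.81 = 8868.2 m/s.
m₀/m_f = exp(Δv / v_e) = exp(6780 / 8868.2) = exp(0.7645) = 2.1480.
m_f = 39,200 / 2.1480 = 18,249.5 kg, so propellant = m₀ − m_f = 39,200 − 18,249.5 = 20,950.5 kg.

propellant mass ≈ 21000 kg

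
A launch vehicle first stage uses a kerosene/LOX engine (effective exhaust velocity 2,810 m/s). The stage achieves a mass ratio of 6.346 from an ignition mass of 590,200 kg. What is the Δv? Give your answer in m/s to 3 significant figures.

Δv ≈ 5190 m/s

Δv = v_e · ln(6.346) = 2810.0 × 1.8478 ≈ 5192.4 m/s.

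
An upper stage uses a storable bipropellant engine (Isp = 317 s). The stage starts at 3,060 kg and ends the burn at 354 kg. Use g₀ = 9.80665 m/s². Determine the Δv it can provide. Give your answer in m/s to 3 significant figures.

v_e = Isp · g₀ = 317 × 9.80665 = 3108.7 m/s.
From the ideal rocket equation, Δv = v_e · ln(m₀/m_f) = 3108.7 × ln(8.644) = 3108.7 × 2.1569 ≈ 6705.1 m/s.

Δv ≈ 6710 m/s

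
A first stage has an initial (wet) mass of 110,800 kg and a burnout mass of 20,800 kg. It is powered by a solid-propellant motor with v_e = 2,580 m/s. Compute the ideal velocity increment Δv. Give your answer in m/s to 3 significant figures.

Using Δv = v_e ln(m₀/m_f): Δv = v_e · ln(m₀/m_f) = 2580.0 × ln(5.327) = 2580.0 × 1.6728 ≈ 4315.8 m/s.

Δv ≈ 4320 m/s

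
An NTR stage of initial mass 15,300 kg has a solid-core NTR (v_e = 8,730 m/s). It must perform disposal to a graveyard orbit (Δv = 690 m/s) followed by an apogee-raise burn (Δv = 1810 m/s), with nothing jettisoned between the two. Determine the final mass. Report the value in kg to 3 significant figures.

final mass ≈ 11500 kg

After the first burn: m = 15300 × exp(−690/8730.0) = 15300 × 0.92400 = 14,137.2 kg.
After the second burn: m = 14,137.2 × exp(−1810/8730.0) = 14,137.2 × 0.81275 = 11,490 kg.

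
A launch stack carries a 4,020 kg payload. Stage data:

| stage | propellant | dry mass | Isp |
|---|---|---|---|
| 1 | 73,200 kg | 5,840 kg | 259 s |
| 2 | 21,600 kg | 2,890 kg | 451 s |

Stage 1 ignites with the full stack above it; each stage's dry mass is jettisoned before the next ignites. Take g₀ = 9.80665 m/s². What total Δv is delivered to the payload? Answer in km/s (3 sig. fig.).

Δv ≈ 9.17 km/s

Ignition mass of stage 1 = 73,200+5,840 + 21,600+2,890 + 4,020 = 107,550 kg.
Stage 1: m₀ = 107,550 kg, m_f = 107,550 − 73,200 = 34,350 kg; Δv = 259×9.80665×ln(3.131) = 2539.9×1.1414 ≈ 2899 m/s.
Stage 2: m₀ = 28,510 kg, m_f = 28,510 − 21,600 = 6,910 kg; Δv = 451×9.80665×ln(4.126) = 4422.8×1.4173 ≈ 6268 m/s.
Total Δv = 2899 + 6268 = 9167 m/s.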